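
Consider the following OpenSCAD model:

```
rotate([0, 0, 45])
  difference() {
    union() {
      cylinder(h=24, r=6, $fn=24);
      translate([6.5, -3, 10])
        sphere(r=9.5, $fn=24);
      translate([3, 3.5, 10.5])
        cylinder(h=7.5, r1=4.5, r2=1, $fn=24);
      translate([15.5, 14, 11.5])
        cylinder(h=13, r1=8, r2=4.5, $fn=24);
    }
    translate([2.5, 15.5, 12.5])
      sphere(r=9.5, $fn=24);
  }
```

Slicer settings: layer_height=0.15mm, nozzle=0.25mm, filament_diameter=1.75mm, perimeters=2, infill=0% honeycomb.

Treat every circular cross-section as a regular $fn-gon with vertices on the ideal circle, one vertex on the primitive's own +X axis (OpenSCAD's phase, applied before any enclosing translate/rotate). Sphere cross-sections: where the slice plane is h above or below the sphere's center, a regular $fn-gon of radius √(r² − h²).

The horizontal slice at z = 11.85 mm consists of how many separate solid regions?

At z = 11.85 mm: the r=6 cylinder contributes a regular 24-gon of circumradius 6; the sphere at (6.5, -3): section is a regular 24-gon, circumradius = √(r²−h²) = √(9.5²−1.85²) = 9.318; the cone at (3, 3.5) (r1=4.5→r2=1) has section circumradius 3.870 here — a regular 24-gon; the cone at (15.5, 14) contributes a regular 24-gon of circumradius 7.906 (interpolated between r1=8 and r2=4.5 at t=0.027); Taking the union: the regions partially overlap (shared area 113.02 mm²), so overlapping operands fuse into one piece — 2 connected regions; the sphere at (2.5, 15.5): section is a regular 24-gon, circumradius = √(r²−h²) = √(9.5²−0.65²) = 9.478; Subtracting the remaining from the first: starting from that combined region, the r=9.5 sphere at (2.5, 15.5) partially overlaps it — only the 36.55 mm² overlap (of its 278.99 mm²) is removed, clipping the outline — 2 connected regions; (whole slice rotated 45° about Z — lengths, areas and connectivity unchanged). The result has 2 disconnected regions.

2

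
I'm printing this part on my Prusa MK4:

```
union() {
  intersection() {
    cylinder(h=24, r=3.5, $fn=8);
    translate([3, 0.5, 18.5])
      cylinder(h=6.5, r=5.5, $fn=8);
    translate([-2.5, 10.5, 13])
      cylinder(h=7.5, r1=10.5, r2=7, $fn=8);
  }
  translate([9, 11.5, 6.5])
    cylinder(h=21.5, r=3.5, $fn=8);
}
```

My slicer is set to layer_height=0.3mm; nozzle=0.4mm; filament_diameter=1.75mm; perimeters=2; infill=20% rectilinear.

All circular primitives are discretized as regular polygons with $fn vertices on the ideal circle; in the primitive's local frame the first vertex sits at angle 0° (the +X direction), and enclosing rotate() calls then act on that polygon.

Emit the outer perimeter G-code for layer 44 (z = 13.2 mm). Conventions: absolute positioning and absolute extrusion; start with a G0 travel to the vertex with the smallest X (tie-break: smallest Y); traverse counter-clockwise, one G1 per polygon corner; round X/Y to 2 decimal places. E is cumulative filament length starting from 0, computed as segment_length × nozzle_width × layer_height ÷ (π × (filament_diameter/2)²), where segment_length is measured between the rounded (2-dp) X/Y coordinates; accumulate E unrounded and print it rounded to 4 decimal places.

G0 X5.50 Y11.50 Z13.20
G1 X6.53 Y9.03 E0.1335
G1 X9.00 Y8.00 E0.2670
G1 X11.47 Y9.03 E0.4005
G1 X12.50 Y11.50 E0.5341
G1 X11.47 Y13.97 E0.6676
G1 X9.00 Y15.00 E0.8011
G1 X6.53 Y13.97 E0.9346
G1 X5.50 Y11.50 E1.0681

At z = 13.2 mm: the r=3.5 cylinder gives a regular 8-gon of circumradius 3.5 (constant along its height); the cylinder at (3, 0.5) is absent (z outside [18.5, 25]); the cone at (-2.5, 10.5) (r1=10.5→r2=7) has section circumradius 10.407 here — a regular 8-gon; Taking the intersection: at least one operand is absent at this height, so nothing remains; the r=3.5 cylinder at (9, 11.5) gives a regular 8-gon of circumradius 3.5 (constant along its height); Merging all regions: only the r=3.5 cylinder at (9, 11.5) is present, so the union is just that shape — 1 connected region. The outline is a single polygon with 8 vertices. Extrusion per mm of travel: 0.4 × 0.3 / (π × 0.875²) = 0.049890. Accumulating E over each segment gives final E = 1.0681.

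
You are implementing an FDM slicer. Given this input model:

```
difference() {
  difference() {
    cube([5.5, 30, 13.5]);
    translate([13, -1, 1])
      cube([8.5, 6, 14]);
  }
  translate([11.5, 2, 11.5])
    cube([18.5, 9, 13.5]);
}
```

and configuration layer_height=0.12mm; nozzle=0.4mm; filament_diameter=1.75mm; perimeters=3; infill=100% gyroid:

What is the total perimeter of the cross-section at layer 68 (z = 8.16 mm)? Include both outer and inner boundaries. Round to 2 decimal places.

At z = 8.16 mm: the 5.5×30 cube contributes its full rectangle (perimeter 71.00 mm); the 8.5×6 cube at (13, -1) contributes its full rectangle (perimeter 29.00 mm); Subtracting the remaining from the first: starting from the 5.5×30 cube, the 8.5×6 cube at (13, -1) misses the remaining region (no effect) — boundary = 71.00 mm; the cube at (11.5, 2) is absent (z outside [11.5, 25]); After the difference (first − rest): none of the subtracted shapes is present at this height, so the result so far is unchanged — boundary = 71.00 mm. Overall, the cross-section is a single solid region. Total boundary length (outer) = 71.00 mm.

71.00 mm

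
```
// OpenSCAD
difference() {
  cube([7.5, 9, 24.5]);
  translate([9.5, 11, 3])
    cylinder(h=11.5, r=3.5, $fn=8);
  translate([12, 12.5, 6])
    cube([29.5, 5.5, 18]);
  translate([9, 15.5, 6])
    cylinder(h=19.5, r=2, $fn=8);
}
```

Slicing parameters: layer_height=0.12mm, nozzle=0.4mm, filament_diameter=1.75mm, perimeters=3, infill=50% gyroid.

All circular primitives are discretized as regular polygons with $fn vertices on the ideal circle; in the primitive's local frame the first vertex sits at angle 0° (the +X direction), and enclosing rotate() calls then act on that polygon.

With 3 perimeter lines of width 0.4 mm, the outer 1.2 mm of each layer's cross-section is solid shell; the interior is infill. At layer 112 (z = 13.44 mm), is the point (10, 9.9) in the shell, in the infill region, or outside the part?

outside

At z = 13.44 mm: the cube is present — its section is the full 7.5×9 rectangle; the r=3.5 cylinder at (9.5, 11) contributes a regular 8-gon of circumradius 3.5; the cube at (12, 12.5) (footprint 29.5×5.5) is included at this height; the r=2 cylinder at (9, 15.5) gives a regular 8-gon of circumradius 2 (constant along its height); Taking the first minus the rest: starting from the 7.5×9 cube, the r=3.5 cylinder at (9.5, 11) partially overlaps it — only the 0.32 mm² overlap (of its 34.65 mm²) is removed, clipping the outline; the 29.5×5.5 cube at (12, 12.5) misses the remaining region (no effect); the r=2 cylinder at (9, 15.5) misses the remaining region (no effect) — 1 connected region. Overall, the cross-section is a single solid region. The nearest boundary edge runs (7.03, 8.53)→(7.50, 8.33); distance from the point to it = 2.95 mm. The point is not inside any of the regions above, so it lies outside the cross-section (2.95 mm from the nearest boundary).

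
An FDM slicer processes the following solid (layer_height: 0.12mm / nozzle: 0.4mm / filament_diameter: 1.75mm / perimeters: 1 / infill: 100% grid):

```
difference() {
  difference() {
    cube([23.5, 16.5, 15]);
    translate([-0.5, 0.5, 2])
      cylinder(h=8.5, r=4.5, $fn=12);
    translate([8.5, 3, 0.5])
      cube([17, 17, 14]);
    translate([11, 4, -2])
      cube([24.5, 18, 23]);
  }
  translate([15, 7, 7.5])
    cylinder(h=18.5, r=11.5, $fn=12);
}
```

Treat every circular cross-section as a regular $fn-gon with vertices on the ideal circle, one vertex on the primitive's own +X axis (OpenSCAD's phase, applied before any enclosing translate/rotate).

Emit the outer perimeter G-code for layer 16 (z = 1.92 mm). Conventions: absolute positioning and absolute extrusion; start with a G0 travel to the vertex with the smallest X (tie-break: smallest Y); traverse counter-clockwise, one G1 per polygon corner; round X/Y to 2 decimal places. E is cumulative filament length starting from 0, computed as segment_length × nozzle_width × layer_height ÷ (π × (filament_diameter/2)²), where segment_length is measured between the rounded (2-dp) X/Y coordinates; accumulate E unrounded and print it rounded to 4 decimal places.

G0 X0.00 Y0.00 Z1.92
G1 X23.50 Y0.00 E0.4690
G1 X23.50 Y3.00 E0.5288
G1 X8.50 Y3.00 E0.8282
G1 X8.50 Y16.50 E1.0976
G1 X0.00 Y16.50 E1.2672
G1 X0.00 Y0.00 E1.5965

At z = 1.92 mm: the cube (footprint 23.5×16.5) is included at this height; the cylinder at (-0.5, 0.5) does not reach this height (z outside [2, 10.5]); the 17×17 cube at (8.5, 3) contributes its full rectangle; the 24.5×18 cube at (11, 4) contributes its full rectangle; Taking the first minus the rest: starting from the 23.5×16.5 cube, the 17×17 cube at (8.5, 3) partially overlaps it — only the 202.50 mm² overlap (of its 289.00 mm²) is removed, clipping the outline; the 24.5×18 cube at (11, 4) misses the remaining region (no effect) — 1 connected region; the cylinder at (15, 7) is not intersected at this z (z outside [7.5, 26]); After the difference (first − rest): none of the subtracted shapes is present at this height, so the result so far is unchanged — 1 connected region. The outline is a single polygon with 6 vertices. Extrusion per mm of travel: 0.4 × 0.12 / (π × 0.875²) = 0.019956. Accumulating E over each segment gives final E = 1.5965.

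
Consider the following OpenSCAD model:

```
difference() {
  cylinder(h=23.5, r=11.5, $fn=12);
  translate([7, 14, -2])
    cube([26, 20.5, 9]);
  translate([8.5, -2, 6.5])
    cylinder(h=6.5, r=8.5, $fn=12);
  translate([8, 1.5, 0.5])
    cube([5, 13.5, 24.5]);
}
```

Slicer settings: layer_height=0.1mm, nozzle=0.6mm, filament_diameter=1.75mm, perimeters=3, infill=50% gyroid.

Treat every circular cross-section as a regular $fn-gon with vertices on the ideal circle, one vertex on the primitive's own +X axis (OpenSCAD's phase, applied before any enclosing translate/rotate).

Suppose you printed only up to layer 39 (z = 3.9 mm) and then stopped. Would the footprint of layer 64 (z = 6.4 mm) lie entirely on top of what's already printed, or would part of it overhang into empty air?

entirely on top

Compare the two slices. At z = 3.9: the cylinder: section is a regular 12-gon, circumradius r=11.5 (area = (12/2)·11.500²·sin(360°/12) = 396.75 mm²); the cube at (7, 14) (footprint 26×20.5) is included at this height (area 533.00 mm²); the cylinder at (8.5, -2) is not intersected at this z (z outside [6.5, 13]); the cube at (8, 1.5) is present — its section is the full 5×13.5 rectangle (area 67.50 mm²); Taking the first minus the rest: starting from the r=11.5 cylinder (396.75 mm²), the 26×20.5 cube at (7, 14) misses the remaining region (no effect); the 5×13.5 cube at (8, 1.5) partially overlaps it — only the 12.67 mm² overlap (of its 67.50 mm²) is removed, clipping the outline — area = 384.08 mm². At z = 6.4: the r=11.5 cylinder gives a regular 12-gon of circumradius 11.5 (constant along its height) (area = (12/2)·11.500²·sin(360°/12) = 396.75 mm²); the cube at (7, 14) (footprint 26×20.5) is included at this height (area 533.00 mm²); the cylinder at (8.5, -2) is not intersected at this z (z outside [6.5, 13]); the cube at (8, 1.5) is present — its section is the full 5×13.5 rectangle (area 67.50 mm²); Subtracting the remaining from the first: starting from the r=11.5 cylinder (396.75 mm²), the 26×20.5 cube at (7, 14) misses the remaining region (no effect); the 5×13.5 cube at (8, 1.5) partially overlaps it — only the 12.67 mm² overlap (of its 67.50 mm²) is removed, clipping the outline — area = 384.08 mm². Checking containment: the cross-section at z = 6.4 is a subset of the cross-section at z = 3.9.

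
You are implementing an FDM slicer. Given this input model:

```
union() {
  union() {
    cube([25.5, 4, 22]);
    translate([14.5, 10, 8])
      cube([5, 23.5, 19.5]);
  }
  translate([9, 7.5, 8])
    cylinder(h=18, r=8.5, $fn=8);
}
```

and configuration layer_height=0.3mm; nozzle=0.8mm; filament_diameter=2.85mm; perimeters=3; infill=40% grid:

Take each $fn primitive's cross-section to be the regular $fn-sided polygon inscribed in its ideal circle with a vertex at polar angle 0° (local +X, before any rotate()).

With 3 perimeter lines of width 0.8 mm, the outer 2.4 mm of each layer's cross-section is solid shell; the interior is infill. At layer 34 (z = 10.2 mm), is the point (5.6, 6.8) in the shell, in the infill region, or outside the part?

At z = 10.2 mm: the 25.5×4 cube contributes its full rectangle; the 5×23.5 cube at (14.5, 10) contributes its full rectangle; Combining (union): the 2 present regions are separate (no shared area or edge), so areas and boundary lengths simply add and each stays a separate island — 2 connected regions; the r=8.5 cylinder at (9, 7.5) contributes a regular 8-gon of circumradius 8.5; Combining (union): the regions partially overlap (shared area 49.73 mm²), so overlapping operands fuse into one piece — 1 connected region. Overall, the cross-section is a single solid region. The nearest boundary edge runs (1.95, 4.00)→(0.50, 7.50); distance from the point to it = 4.44 mm. The point is inside the cross-section and 4.44 mm from the nearest boundary — more than the 2.4 mm shell width (3 × 0.8), so it's in the infill interior.

infill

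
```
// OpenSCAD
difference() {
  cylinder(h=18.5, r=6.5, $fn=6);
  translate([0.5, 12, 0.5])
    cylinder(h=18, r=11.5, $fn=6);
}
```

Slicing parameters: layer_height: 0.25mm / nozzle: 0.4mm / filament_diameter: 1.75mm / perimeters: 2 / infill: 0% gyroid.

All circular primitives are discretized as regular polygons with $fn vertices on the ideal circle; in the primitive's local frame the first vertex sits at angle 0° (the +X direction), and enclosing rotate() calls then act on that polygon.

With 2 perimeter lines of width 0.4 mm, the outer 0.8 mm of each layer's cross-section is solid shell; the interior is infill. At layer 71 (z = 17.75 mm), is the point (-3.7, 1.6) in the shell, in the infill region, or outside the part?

At z = 17.75 mm: the r=6.5 cylinder contributes a regular 6-gon of circumradius 6.5; the r=11.5 cylinder at (0.5, 12) gives a regular 6-gon of circumradius 11.5 (constant along its height); Subtracting the remaining from the first: starting from the r=6.5 cylinder, the r=11.5 cylinder at (0.5, 12) partially overlaps it — only the 30.76 mm² overlap (of its 343.60 mm²) is removed, clipping the outline — 1 connected region. Overall, the cross-section is a single solid region. The nearest boundary edge runs (-5.25, 2.04)→(5.32, 2.04); distance from the point to it = 0.44 mm. The point is inside the cross-section, 0.44 mm from the nearest boundary — within the 0.8 mm shell band (2 × 0.4).

shell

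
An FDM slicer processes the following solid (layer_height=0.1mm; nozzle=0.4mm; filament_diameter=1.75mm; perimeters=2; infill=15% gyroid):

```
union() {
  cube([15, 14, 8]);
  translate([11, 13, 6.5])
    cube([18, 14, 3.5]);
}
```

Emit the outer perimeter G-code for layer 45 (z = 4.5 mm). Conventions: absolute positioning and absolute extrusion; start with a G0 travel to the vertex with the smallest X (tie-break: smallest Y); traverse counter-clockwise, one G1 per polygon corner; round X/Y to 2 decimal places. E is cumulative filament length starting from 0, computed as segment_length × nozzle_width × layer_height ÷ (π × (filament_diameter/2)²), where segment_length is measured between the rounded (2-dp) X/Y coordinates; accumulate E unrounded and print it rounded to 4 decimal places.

G0 X0.00 Y0.00 Z4.50
G1 X15.00 Y0.00 E0.2495
G1 X15.00 Y14.00 E0.4823
G1 X0.00 Y14.00 E0.7317
G1 X0.00 Y0.00 E0.9645

At z = 4.5 mm: the cube is present — its section is the full 15×14 rectangle; the cube at (11, 13) is not intersected at this z (z outside [6.5, 10]); Combining (union): only the 15×14 cube is present, so the union is just that shape — 1 connected region. The outline is a single polygon with 4 vertices. Extrusion per mm of travel: 0.4 × 0.1 / (π × 0.875²) = 0.016630. Accumulating E over each segment gives final E = 0.9645.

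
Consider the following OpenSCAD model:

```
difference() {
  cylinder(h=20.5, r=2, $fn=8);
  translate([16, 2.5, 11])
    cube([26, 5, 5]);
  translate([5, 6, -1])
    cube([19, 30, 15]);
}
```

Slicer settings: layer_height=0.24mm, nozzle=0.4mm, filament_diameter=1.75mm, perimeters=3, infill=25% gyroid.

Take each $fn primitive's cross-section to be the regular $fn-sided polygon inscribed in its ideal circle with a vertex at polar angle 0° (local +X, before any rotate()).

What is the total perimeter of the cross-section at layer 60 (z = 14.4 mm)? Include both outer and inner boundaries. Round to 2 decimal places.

12.25 mm

At z = 14.4 mm: the r=2 cylinder contributes a regular 8-gon of circumradius 2 (perimeter = 2·8·2.000·sin(180°/8) = 12.25 mm); the cube at (16, 2.5) (footprint 26×5) is included at this height (perimeter 62.00 mm); the cube at (5, 6) does not reach this height (z outside [-1, 14]); After the difference (first − rest): starting from the r=2 cylinder, the 26×5 cube at (16, 2.5) misses the remaining region (no effect) — boundary = 12.25 mm. Overall, the cross-section is a single solid region. Total boundary length (outer) = 12.25 mm.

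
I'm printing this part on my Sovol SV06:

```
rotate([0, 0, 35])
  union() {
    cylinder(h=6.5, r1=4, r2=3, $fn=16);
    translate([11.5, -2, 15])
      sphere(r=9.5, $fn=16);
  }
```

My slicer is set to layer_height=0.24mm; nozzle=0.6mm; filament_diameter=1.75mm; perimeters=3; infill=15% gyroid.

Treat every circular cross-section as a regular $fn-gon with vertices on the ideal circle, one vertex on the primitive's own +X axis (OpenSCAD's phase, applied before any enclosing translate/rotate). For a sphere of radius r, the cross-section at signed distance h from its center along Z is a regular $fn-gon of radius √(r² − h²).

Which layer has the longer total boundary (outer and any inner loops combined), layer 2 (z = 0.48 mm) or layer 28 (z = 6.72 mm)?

layer 28 (z = 6.72 mm)

Layer 2 (z = 0.48): the cone (r1=4→r2=3) has section circumradius 3.926 here — a regular 16-gon (perimeter = 2·16·3.926·sin(180°/16) = 24.51 mm); the sphere at (11.5, -2) is not intersected at this z (|z−center|=14.520 > r=9.5); Taking the union: only the cone is present, so the union is just that shape — boundary = 24.51 mm; (whole slice rotated 35° about Z — lengths, areas and connectivity unchanged). So its perimeter = 24.51 mm. Layer 28 (z = 6.72): the cone does not reach this height (z outside [0, 6.5]); the r=9.5 sphere at (11.5, -2) contributes a regular 16-gon of circumradius √(9.5²−8.28²) = 4.657 (perimeter = 2·16·4.657·sin(180°/16) = 29.08 mm); Taking the union: only the r=9.5 sphere at (11.5, -2) is present, so the union is just that shape — boundary = 29.08 mm; (rotated 35° about Z; rotation is an isometry so areas/perimeters/island counts are preserved). So its perimeter = 29.08 mm. Layer 28 is larger (29.08 vs 24.51 mm).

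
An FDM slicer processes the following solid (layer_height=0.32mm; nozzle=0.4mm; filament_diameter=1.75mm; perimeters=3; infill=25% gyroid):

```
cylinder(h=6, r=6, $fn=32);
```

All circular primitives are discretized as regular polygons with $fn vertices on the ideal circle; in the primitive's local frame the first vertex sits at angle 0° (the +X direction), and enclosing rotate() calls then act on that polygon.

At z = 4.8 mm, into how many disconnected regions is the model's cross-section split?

At z = 4.8 mm: the cylinder: section is a regular 32-gon, circumradius r=6. The result has 1 disconnected region.

1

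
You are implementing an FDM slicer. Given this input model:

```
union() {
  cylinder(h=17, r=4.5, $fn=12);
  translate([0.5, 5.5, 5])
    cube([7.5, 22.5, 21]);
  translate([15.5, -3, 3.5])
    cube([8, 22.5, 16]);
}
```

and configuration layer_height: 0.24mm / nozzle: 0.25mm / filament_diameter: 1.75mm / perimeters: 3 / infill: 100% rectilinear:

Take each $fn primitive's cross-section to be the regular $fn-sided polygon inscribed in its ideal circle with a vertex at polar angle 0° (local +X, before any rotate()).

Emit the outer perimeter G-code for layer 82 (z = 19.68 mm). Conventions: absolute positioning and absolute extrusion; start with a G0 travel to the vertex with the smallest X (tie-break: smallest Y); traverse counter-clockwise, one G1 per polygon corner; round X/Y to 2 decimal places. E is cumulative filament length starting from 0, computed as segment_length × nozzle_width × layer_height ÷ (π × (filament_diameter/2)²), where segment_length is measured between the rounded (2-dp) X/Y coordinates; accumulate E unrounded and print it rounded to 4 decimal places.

G0 X0.50 Y5.50 Z19.68
G1 X8.00 Y5.50 E0.1871
G1 X8.00 Y28.00 E0.7484
G1 X0.50 Y28.00 E0.9354
G1 X0.50 Y5.50 E1.4967

At z = 19.68 mm: the cylinder is absent (z outside [0, 17]); the cube at (0.5, 5.5) (footprint 7.5×22.5) is included at this height; the cube at (15.5, -3) is not intersected at this z (z outside [3.5, 19.5]); Merging all regions: only the 7.5×22.5 cube at (0.5, 5.5) is present, so the union is just that shape — 1 connected region. The outline is a single polygon with 4 vertices. Extrusion per mm of travel: 0.25 × 0.24 / (π × 0.875²) = 0.024945. Accumulating E over each segment gives final E = 1.4967.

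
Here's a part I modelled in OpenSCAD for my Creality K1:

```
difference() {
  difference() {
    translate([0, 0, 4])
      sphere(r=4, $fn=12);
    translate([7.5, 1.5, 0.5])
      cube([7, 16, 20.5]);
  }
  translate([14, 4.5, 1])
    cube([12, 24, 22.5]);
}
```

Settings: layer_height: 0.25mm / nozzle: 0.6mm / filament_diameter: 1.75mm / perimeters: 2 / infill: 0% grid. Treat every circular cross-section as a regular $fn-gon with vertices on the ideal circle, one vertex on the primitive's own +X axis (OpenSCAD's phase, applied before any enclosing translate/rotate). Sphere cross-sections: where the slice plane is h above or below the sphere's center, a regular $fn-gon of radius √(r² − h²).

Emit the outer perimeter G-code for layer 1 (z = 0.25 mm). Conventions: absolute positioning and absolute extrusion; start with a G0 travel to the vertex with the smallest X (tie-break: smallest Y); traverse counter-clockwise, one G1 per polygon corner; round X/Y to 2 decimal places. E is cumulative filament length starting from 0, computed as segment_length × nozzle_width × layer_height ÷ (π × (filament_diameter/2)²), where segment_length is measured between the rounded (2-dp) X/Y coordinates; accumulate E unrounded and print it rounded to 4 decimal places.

At z = 0.25 mm: the sphere: section is a regular 12-gon, circumradius = √(r²−h²) = √(4²−3.75²) = 1.392; the cube at (7.5, 1.5) does not reach this height (z outside [0.5, 21]); Taking the first minus the rest: none of the subtracted shapes is present at this height, so the r=4 sphere is unchanged — 1 connected region; the cube at (14, 4.5) does not reach this height (z outside [1, 23.5]); Taking the first minus the rest: none of the subtracted shapes is present at this height, so the result so far is unchanged — 1 connected region. The outline is a single polygon with 12 vertices. Extrusion per mm of travel: 0.6 × 0.25 / (π × 0.875²) = 0.062363. Accumulating E over each segment gives final E = 0.5405.

G0 X-1.39 Y0.00 Z0.25
G1 X-1.21 Y-0.70 E0.0451
G1 X-0.70 Y-1.21 E0.0901
G1 X0.00 Y-1.39 E0.1351
G1 X0.70 Y-1.21 E0.1802
G1 X1.21 Y-0.70 E0.2252
G1 X1.39 Y0.00 E0.2703
G1 X1.21 Y0.70 E0.3153
G1 X0.70 Y1.21 E0.3603
G1 X0.00 Y1.39 E0.4054
G1 X-0.70 Y1.21 E0.4505
G1 X-1.21 Y0.70 E0.4954
G1 X-1.39 Y0.00 E0.5405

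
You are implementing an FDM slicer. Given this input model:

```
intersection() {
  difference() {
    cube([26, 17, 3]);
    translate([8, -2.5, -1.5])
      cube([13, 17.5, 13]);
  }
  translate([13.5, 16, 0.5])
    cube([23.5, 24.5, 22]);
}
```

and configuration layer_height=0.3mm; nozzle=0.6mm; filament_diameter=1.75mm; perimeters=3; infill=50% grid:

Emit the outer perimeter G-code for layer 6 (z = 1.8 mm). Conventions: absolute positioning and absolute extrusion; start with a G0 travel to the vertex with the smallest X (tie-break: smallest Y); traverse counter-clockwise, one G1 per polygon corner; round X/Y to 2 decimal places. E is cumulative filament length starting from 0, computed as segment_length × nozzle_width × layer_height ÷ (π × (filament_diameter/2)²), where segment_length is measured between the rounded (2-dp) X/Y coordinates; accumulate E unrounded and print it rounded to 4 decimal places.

At z = 1.8 mm: the 26×17 cube contributes its full rectangle; the cube at (8, -2.5) is present — its section is the full 13×17.5 rectangle; Taking the first minus the rest: starting from the 26×17 cube, the 13×17.5 cube at (8, -2.5) partially overlaps it — only the 195.00 mm² overlap (of its 227.50 mm²) is removed, clipping the outline — 1 connected region; the cube at (13.5, 16) is present — its section is the full 23.5×24.5 rectangle; Taking the intersection: the 23.5×24.5 cube at (13.5, 16) partially overlaps that combined region; clipping to the common part keeps 12.50 mm² — 1 connected region. The outline is a single polygon with 4 vertices. Extrusion per mm of travel: 0.6 × 0.3 / (π × 0.875²) = 0.074835. Accumulating E over each segment gives final E = 2.0206.

G0 X13.50 Y16.00 Z1.80
G1 X26.00 Y16.00 E0.9354
G1 X26.00 Y17.00 E1.0103
G1 X13.50 Y17.00 E1.9457
G1 X13.50 Y16.00 E2.0206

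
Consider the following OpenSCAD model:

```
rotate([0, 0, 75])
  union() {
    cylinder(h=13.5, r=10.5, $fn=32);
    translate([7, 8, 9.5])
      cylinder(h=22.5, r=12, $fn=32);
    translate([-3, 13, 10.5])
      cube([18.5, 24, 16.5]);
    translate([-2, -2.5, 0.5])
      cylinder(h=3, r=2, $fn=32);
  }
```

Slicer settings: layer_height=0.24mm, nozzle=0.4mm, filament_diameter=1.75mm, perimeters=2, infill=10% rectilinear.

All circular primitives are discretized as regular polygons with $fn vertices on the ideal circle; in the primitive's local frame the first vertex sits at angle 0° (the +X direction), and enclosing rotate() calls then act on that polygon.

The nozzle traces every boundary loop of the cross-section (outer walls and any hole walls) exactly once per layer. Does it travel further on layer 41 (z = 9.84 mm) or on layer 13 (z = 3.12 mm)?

layer 41 (z = 9.84 mm)

Layer 41 (z = 9.84): the r=10.5 cylinder gives a regular 32-gon of circumradius 10.5 (constant along its height) (perimeter = 2·32·10.500·sin(180°/32) = 65.87 mm); the r=12 cylinder at (7, 8) gives a regular 32-gon of circumradius 12 (constant along its height) (perimeter = 2·32·12.000·sin(180°/32) = 75.28 mm); the cube at (-3, 13) is not intersected at this z (z outside [10.5, 27]); the cylinder at (-2, -2.5) does not reach this height (z outside [0.5, 3.5]); Merging all regions: the regions partially overlap (shared area 165.03 mm²), so the edge portions inside another operand are dropped and the merged outline is re-measured after clipping — boundary = 92.96 mm; (rotated 75° about Z; rotation is an isometry so areas/perimeters/island counts are preserved). So its perimeter = 92.96 mm. Layer 13 (z = 3.12): the r=10.5 cylinder gives a regular 32-gon of circumradius 10.5 (constant along its height) (perimeter = 2·32·10.500·sin(180°/32) = 65.87 mm); the cylinder at (7, 8) is absent (z outside [9.5, 32]); the cube at (-3, 13) is absent (z outside [10.5, 27]); the r=2 cylinder at (-2, -2.5) gives a regular 32-gon of circumradius 2 (constant along its height) (perimeter = 2·32·2.000·sin(180°/32) = 12.55 mm); Merging all regions: the r=2 cylinder at (-2, -2.5) lies entirely inside the r=10.5 cylinder, so the union is just the r=10.5 cylinder — boundary = 65.87 mm; (whole slice rotated 75° about Z — lengths, areas and connectivity unchanged). So its perimeter = 65.87 mm. Layer 41 is larger (92.96 vs 65.87 mm).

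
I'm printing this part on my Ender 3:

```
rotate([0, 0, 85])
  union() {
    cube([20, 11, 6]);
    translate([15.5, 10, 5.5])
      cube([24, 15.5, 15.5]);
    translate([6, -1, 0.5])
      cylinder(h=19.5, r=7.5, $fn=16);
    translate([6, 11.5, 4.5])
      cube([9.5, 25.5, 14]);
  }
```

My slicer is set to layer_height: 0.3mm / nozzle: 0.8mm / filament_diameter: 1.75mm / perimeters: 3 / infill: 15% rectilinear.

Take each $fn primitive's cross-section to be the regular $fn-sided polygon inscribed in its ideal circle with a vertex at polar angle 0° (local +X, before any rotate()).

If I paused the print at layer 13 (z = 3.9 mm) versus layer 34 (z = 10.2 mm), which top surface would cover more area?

layer 34 (z = 10.2 mm)

Layer 13 (z = 3.9): the 20×11 cube contributes its full rectangle (area 220.00 mm²); the cube at (15.5, 10) is not intersected at this z (z outside [5.5, 21]); the r=7.5 cylinder at (6, -1) gives a regular 16-gon of circumradius 7.5 (constant along its height) (area = (16/2)·7.500²·sin(360°/16) = 172.21 mm²); the cube at (6, 11.5) is not intersected at this z (z outside [4.5, 18.5]); Taking the union: the regions partially overlap — summed areas 392.21 mm² minus the doubly-counted overlap 68.57 mm² gives 323.64 mm² — area = 323.64 mm²; (whole slice rotated 85° about Z — lengths, areas and connectivity unchanged). So its area = 323.64 mm². Layer 34 (z = 10.2): the cube does not reach this height (z outside [0, 6]); the cube at (15.5, 10) is present — its section is the full 24×15.5 rectangle (area 372.00 mm²); the r=7.5 cylinder at (6, -1) gives a regular 16-gon of circumradius 7.5 (constant along its height) (area = (16/2)·7.500²·sin(360°/16) = 172.21 mm²); the cube at (6, 11.5) is present — its section is the full 9.5×25.5 rectangle (area 242.25 mm²); Combining (union): the 3 present regions share edge segments without overlapping in area, so areas simply add but the touching pieces fuse into one outline (the shared edge portions become interior and drop out of the boundary) — area = 786.46 mm²; (rotated 85° about Z; rotation is an isometry so areas/perimeters/island counts are preserved). So its area = 786.46 mm². Layer 34 is larger (786.46 vs 323.64 mm²).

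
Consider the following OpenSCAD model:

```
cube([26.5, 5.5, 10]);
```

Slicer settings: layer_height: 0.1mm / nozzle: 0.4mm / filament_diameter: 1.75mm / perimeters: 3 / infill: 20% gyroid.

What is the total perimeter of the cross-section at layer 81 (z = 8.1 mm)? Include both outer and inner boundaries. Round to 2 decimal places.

64.00 mm

At z = 8.1 mm: the 26.5×5.5 cube contributes its full rectangle (perimeter 64.00 mm). Overall, the cross-section is a single solid region. Total boundary length (outer) = 64.00 mm.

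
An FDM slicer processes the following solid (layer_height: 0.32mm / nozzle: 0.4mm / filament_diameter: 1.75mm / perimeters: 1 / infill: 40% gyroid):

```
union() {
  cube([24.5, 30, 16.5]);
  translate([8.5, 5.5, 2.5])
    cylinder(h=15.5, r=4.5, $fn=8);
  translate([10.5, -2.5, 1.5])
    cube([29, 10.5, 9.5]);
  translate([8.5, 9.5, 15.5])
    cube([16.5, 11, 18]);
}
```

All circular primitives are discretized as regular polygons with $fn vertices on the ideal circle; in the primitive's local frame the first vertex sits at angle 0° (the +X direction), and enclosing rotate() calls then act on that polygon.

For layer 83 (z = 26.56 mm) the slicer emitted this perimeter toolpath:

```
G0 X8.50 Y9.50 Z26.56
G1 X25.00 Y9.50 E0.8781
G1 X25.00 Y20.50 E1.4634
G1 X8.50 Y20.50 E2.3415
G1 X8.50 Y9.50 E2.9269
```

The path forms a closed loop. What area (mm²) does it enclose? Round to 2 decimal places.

Apply the shoelace formula to the sequence of (X, Y) vertices; enclosed area = 181.50 mm².

181.50 mm²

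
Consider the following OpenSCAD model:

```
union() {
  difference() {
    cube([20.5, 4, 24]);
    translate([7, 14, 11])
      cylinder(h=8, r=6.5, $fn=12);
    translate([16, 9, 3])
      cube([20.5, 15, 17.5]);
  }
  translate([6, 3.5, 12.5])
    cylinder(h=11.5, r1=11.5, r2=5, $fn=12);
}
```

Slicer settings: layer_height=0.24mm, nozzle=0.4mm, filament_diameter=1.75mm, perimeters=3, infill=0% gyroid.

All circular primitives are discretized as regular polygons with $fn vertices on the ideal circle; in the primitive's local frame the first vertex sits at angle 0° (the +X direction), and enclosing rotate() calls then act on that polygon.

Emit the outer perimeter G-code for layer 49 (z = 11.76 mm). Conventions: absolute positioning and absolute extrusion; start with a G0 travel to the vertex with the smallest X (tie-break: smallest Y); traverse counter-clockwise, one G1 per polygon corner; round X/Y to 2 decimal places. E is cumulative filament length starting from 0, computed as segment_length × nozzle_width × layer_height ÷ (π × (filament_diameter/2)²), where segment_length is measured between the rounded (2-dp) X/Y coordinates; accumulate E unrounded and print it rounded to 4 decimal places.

At z = 11.76 mm: the cube is present — its section is the full 20.5×4 rectangle; the r=6.5 cylinder at (7, 14) gives a regular 12-gon of circumradius 6.5 (constant along its height); the 20.5×15 cube at (16, 9) contributes its full rectangle; After the difference (first − rest): starting from the 20.5×4 cube, the r=6.5 cylinder at (7, 14) misses the remaining region (no effect); the 20.5×15 cube at (16, 9) misses the remaining region (no effect) — 1 connected region; the cone at (6, 3.5) does not reach this height (z outside [12.5, 24]); Merging all regions: only the result so far is present, so the union is just that shape — 1 connected region. The outline is a single polygon with 4 vertices. Extrusion per mm of travel: 0.4 × 0.24 / (π × 0.875²) = 0.039912. Accumulating E over each segment gives final E = 1.9557.

G0 X0.00 Y0.00 Z11.76
G1 X20.50 Y0.00 E0.8182
G1 X20.50 Y4.00 E0.9778
G1 X0.00 Y4.00 E1.7960
G1 X0.00 Y0.00 E1.9557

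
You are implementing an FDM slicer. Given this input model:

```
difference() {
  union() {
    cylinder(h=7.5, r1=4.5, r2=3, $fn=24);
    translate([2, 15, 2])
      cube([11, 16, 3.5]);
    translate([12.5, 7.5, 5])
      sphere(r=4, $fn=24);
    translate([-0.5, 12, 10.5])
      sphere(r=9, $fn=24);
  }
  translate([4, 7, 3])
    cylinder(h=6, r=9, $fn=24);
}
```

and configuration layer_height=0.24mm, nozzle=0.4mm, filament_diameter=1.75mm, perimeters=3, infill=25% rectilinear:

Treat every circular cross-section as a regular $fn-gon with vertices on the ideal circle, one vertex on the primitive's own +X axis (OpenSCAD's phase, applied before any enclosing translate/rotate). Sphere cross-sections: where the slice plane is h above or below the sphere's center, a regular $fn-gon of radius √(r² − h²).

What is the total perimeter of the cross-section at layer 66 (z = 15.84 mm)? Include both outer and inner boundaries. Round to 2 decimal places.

45.39 mm

At z = 15.84 mm: the cone does not reach this height (z outside [0, 7.5]); the cube at (2, 15) is not intersected at this z (z outside [2, 5.5]); the sphere at (12.5, 7.5) is not intersected at this z (|z−center|=10.840 > r=4); the r=9 sphere at (-0.5, 12) slices to a regular 24-gon of circumradius 7.245 (√(r²−h²) with h=5.34 from center) (perimeter = 2·24·7.245·sin(180°/24) = 45.39 mm); Combining (union): only the r=9 sphere at (-0.5, 12) is present, so the union is just that shape — boundary = 45.39 mm; the cylinder at (4, 7) is not intersected at this z (z outside [3, 9]); After the difference (first − rest): none of the subtracted shapes is present at this height, so that combined region is unchanged — boundary = 45.39 mm. Overall, the cross-section is a single solid region. Total boundary length (outer) = 45.39 mm.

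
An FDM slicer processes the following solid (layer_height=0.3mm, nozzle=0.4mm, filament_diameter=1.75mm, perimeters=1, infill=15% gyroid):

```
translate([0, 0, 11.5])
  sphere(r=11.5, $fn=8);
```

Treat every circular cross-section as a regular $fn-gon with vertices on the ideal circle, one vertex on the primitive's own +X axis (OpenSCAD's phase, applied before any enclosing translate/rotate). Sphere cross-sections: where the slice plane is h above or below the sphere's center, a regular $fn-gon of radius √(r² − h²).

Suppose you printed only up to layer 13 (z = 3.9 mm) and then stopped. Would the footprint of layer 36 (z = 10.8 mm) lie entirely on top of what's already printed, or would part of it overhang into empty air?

part overhangs

Compare the two slices. At z = 3.9: the r=11.5 sphere slices to a regular 8-gon of circumradius 8.631 (√(r²−h²) with h=7.6 from center) (area = (8/2)·8.631²·sin(360°/8) = 210.69 mm²). At z = 10.8: the sphere: section is a regular 8-gon, circumradius = √(r²−h²) = √(11.5²−0.7²) = 11.479 (area = (8/2)·11.479²·sin(360°/8) = 372.67 mm²). Checking containment: at z = 10.8 the cross-section extends beyond the z = 3.9 cross-section by about 161.98 mm².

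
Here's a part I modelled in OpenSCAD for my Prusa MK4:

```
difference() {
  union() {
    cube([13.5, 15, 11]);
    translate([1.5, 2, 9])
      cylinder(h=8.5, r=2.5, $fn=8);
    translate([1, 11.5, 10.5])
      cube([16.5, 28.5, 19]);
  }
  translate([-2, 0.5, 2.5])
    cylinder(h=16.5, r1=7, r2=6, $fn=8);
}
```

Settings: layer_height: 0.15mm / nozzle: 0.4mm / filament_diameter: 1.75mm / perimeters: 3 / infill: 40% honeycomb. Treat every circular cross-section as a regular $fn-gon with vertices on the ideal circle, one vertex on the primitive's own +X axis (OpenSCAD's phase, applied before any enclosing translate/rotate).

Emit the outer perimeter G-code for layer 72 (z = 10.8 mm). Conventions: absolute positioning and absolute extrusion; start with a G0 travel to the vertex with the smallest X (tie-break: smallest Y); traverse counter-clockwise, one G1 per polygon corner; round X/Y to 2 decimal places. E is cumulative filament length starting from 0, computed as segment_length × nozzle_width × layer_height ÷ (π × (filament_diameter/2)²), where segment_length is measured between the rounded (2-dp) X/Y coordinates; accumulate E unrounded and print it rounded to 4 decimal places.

G0 X0.00 Y6.17 Z10.80
G1 X2.59 Y5.09 E0.0700
G1 X4.50 Y0.50 E0.1940
G1 X4.29 Y0.00 E0.2075
G1 X13.50 Y0.00 E0.4373
G1 X13.50 Y11.50 E0.7242
G1 X17.50 Y11.50 E0.8239
G1 X17.50 Y40.00 E1.5349
G1 X1.00 Y40.00 E1.9465
G1 X1.00 Y15.00 E2.5701
G1 X0.00 Y15.00 E2.5950
G1 X0.00 Y6.17 E2.8153

At z = 10.8 mm: the 13.5×15 cube contributes its full rectangle; the r=2.5 cylinder at (1.5, 2) contributes a regular 8-gon of circumradius 2.5; the 16.5×28.5 cube at (1, 11.5) contributes its full rectangle; Combining (union): the regions partially overlap (shared area 58.55 mm²), so overlapping operands fuse into one piece — 1 connected region; the cone at (-2, 0.5): at t=0.503 of its height the radius interpolates to r₁+(r₂−r₁)t = 6.497, giving a regular 8-gon of that circumradius; After the difference (first − rest): starting from that combined region, the cone at (-2, 0.5) partially overlaps it — only the 22.75 mm² overlap (of its 119.39 mm²) is removed, clipping the outline — 1 connected region. The outline is a single polygon with 11 vertices. Extrusion per mm of travel: 0.4 × 0.15 / (π × 0.875²) = 0.024945. Accumulating E over each segment gives final E = 2.8153.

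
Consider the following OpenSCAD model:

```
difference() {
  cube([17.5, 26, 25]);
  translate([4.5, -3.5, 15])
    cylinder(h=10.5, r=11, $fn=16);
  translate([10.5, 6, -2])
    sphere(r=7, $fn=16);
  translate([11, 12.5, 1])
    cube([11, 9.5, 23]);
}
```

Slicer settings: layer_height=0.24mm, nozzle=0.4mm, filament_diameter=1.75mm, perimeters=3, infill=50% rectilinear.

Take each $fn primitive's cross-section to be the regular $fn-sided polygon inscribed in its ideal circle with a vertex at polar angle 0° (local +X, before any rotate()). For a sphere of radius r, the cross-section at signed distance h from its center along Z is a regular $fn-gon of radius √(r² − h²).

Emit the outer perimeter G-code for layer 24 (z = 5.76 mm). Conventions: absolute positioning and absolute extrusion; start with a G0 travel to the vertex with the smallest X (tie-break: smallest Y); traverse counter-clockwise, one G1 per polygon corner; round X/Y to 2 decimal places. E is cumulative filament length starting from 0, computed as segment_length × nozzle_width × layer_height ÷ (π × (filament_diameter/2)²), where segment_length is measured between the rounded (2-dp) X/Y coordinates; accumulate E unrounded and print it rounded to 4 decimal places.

At z = 5.76 mm: the cube is present — its section is the full 17.5×26 rectangle; the cylinder at (4.5, -3.5) is not intersected at this z (z outside [15, 25.5]); the sphere at (10.5, 6) does not reach this height (|z−center|=7.760 > r=7); the cube at (11, 12.5) is present — its section is the full 11×9.5 rectangle; Taking the first minus the rest: starting from the 17.5×26 cube, the 11×9.5 cube at (11, 12.5) partially overlaps it — only the 61.75 mm² overlap (of its 104.50 mm²) is removed, clipping the outline — 1 connected region. The outline is a single polygon with 8 vertices. Extrusion per mm of travel: 0.4 × 0.24 / (π × 0.875²) = 0.039912. Accumulating E over each segment gives final E = 3.9912.

G0 X0.00 Y0.00 Z5.76
G1 X17.50 Y0.00 E0.6985
G1 X17.50 Y12.50 E1.1974
G1 X11.00 Y12.50 E1.4568
G1 X11.00 Y22.00 E1.8360
G1 X17.50 Y22.00 E2.0954
G1 X17.50 Y26.00 E2.2550
G1 X0.00 Y26.00 E2.9535
G1 X0.00 Y0.00 E3.9912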